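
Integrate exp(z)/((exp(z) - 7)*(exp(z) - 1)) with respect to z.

log(exp(z) - 7)/6 - log(exp(z) - 1)/6 + C

Let u = e^z, du = e^z dz.
The integral becomes ∫ du/((u-1)(u-7)); decompose into partial fractions.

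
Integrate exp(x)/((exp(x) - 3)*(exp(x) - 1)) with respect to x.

Let u = e^x, du = e^x dx.
The integral becomes ∫ du/((u-1)(u-3)); decompose into partial fractions.

log(exp(x) - 3)/2 - log(exp(x) - 1)/2 + C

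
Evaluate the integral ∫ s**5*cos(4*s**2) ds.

s**4*sin(4*s**2)/8 + s**2*cos(4*s**2)/16 - sin(4*s**2)/64 + C

Let u = s², du = 2s ds; rewrite as (1/2)∫ u^2·cos(4u) du.
Now integrate by parts 2 times.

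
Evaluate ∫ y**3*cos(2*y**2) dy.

Let u = y², du = 2y dy; rewrite as (1/2)∫ u^1·cos(2u) du.
Now integrate by parts 1 time.

y**2*sin(2*y**2)/4 + cos(2*y**2)/8 + C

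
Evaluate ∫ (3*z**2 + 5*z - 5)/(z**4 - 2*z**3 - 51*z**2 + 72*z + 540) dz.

133*log(z - 6)/108 - 95*log(z - 5)/88 + 7*log(z + 3)/216 - 73*log(z + 6)/396 + C

Factor the denominator: (z - 6)*(z - 5)*(z + 3)*(z + 6).
Partial-fraction decomposition: -73/(396*(z + 6)) + 7/(216*(z + 3)) - 95/(88*(z - 5)) + 133/(108*(z - 6)).
Integrate each term: A/(z−a) contributes A·log|z−a|.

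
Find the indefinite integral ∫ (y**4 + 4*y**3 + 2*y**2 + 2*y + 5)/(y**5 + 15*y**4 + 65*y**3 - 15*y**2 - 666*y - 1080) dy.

Factor the denominator: (y - 3)*(y + 3)*(y + 4)*(y + 5)*(y + 6).
Partial-fraction decomposition: 497/(54*(y + 6)) - 85/(8*(y + 5)) + 29/(14*(y + 4)) + 5/(18*(y + 3)) + 109/(1512*(y - 3)).
Integrate each term: A/(y−a) contributes A·log|y−a|.

109*log(y - 3)/1512 + 5*log(y + 3)/18 + 29*log(y + 4)/14 - 85*log(y + 5)/8 + 497*log(y + 6)/54 + C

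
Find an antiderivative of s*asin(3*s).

s**2*asin(3*s)/2 + s*sqrt(-9*s**2 + 1)/12 - asin(3*s)/36 + C

Use integration by parts with u = arcsin(3*s), dv = s ds.
Then du = 3/sqrt(-9*s**2 + 1) ds.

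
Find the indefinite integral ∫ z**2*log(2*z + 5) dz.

Use integration by parts with u = log(2*z + 5), dv = z**2 dz.
Then du = 2/(2*z + 5) dz and v = z**3/3.

z**3*log(2*z + 5)/3 - z**3/9 + 5*z**2/12 - 25*z/12 + 125*log(2*z + 5)/24 + C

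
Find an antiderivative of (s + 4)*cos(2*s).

s*sin(2*s)/2 + 2*sin(2*s) + cos(2*s)/4 + C

Use integration by parts with u = s + 4, dv = cos(2*s) ds, so v = sin(2*s)/2.
Apply parts 1 times (tabular method): alternate signs, differentiate u down to 0, integrate dv up.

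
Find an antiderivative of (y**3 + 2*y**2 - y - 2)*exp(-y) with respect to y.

Use integration by parts with u = y**3 + 2*y**2 - y - 2, dv = exp(-y) dy, so v = -exp(-y).
Apply parts 3 times (tabular method): alternate signs, differentiate u down to 0, integrate dv up.

(-y**3 - 5*y**2 - 9*y - 7)*exp(-y) + C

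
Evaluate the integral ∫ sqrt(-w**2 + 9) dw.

Substitute w = 3·sin(θ), so dw = 3·cos(θ) dθ and the radical becomes sqrt(-w**2 + 9) = 3·cos(θ) by the Pythagorean identity.
Integrate the resulting trig expression in θ, then back-substitute θ = asin(w/3), sin(θ) = w/3, cos(θ) = sqrt(-w**2 + 9)/3 (absorbing any constant into C).

w*sqrt(-w**2 + 9)/2 + 9*asin(w/3)/2 + C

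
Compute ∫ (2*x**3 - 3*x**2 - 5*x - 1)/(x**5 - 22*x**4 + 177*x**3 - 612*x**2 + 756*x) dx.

Factor the denominator: x*(x - 7)*(x - 6)**2*(x - 3).
Partial-fraction decomposition: -11/(108*(x - 3)) - 643/(36*(x - 6)) - 293/(18*(x - 6)**2) + 503/(28*(x - 7)) - 1/(756*x).
Integrate each term; A/(x−a) gives A·log|x−a|; A/(x−a)² gives −A/(x−a).

-log(x)/756 + 503*log(x - 7)/28 - 643*log(x - 6)/36 - 11*log(x - 3)/108 + 293/(18*x - 108) + C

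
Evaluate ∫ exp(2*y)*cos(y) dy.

exp(2*y)*sin(y)/5 + 2*exp(2*y)*cos(y)/5 + C

Let I denote the integral. Integrate by parts with u = cos(y), dv = exp(2*y) dy, so v = exp(2*y)/2: I = exp(2*y)*cos(y)/2 + (1/2)·∫ exp(2*y)*sin(y) dy.
Apply parts again with u = sin(y), dv = exp(2*y) dy: ∫ exp(2*y)*sin(y) dy = exp(2*y)*sin(y)/2 − (1/2)·I. Substituting back brings back I: I = exp(2*y)*sin(y)/4 + exp(2*y)*cos(y)/2 − (1/4)·I.
Solving for I: (1 + 1/4)·I equals the remaining terms, so I = (4/5)·(exp(2*y)*sin(y)/4 + exp(2*y)*cos(y)/2).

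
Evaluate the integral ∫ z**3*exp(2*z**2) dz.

Let u = z², du = 2z dz; rewrite as (1/2)∫ u^1·exp(2u) du.
Now integrate by parts 1 time.

(2*z**2 - 1)*exp(2*z**2)/8 + C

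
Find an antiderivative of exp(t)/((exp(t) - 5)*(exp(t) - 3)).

log(exp(t) - 5)/2 - log(exp(t) - 3)/2 + C

Let u = e^t, du = e^t dt.
The integral becomes ∫ du/((u-3)(u-5)); decompose into partial fractions.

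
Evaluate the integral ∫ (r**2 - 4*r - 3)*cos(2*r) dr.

r**2*sin(2*r)/2 - 2*r*sin(2*r) + r*cos(2*r)/2 - 7*sin(2*r)/4 - cos(2*r) + C

Use integration by parts with u = r**2 - 4*r - 3, dv = cos(2*r) dr, so v = sin(2*r)/2.
Apply parts 2 times (tabular method): alternate signs, differentiate u down to 0, integrate dv up.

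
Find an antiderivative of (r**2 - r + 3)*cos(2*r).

Use integration by parts with u = r**2 - r + 3, dv = cos(2*r) dr, so v = sin(2*r)/2.
Apply parts 2 times (tabular method): alternate signs, differentiate u down to 0, integrate dv up.

r**2*sin(2*r)/2 - r*sin(2*r)/2 + r*cos(2*r)/2 + 5*sin(2*r)/4 - cos(2*r)/4 + C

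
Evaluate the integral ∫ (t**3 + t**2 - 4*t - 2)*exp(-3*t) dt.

Use integration by parts with u = t**3 + t**2 - 4*t - 2, dv = exp(-3*t) dt, so v = -exp(-3*t)/3.
Apply parts 3 times (tabular method): alternate signs, differentiate u down to 0, integrate dv up.

(-9*t**3 - 18*t**2 + 24*t + 26)*exp(-3*t)/27 + C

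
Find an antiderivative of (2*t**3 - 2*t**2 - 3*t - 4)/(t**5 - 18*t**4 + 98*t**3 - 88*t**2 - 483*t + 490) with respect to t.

-787*log(t - 7)/486 + 181*log(t - 5)/112 + 7*log(t - 1)/432 - 22*log(t + 2)/1701 - 563/(108*t - 756) + C

Factor the denominator: (t - 7)**2*(t - 5)*(t - 1)*(t + 2).
Partial-fraction decomposition: -22/(1701*(t + 2)) + 7/(432*(t - 1)) + 181/(112*(t - 5)) - 787/(486*(t - 7)) + 563/(108*(t - 7)**2).
Integrate each term; A/(t−a) gives A·log|t−a|; A/(t−a)² gives −A/(t−a).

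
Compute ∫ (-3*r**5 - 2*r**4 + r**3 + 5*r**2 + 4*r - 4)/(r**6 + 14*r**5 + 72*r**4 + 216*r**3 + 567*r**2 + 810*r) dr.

Factor the denominator: r*(r + 3)*(r + 5)*(r + 6)*(r**2 + 9).
Partial-fraction decomposition: (6274*r + 10161)/(13770*(r**2 + 9)) - 10336/(405*(r + 6)) + 8101/(340*(r + 5)) - 569/(324*(r + 3)) - 2/(405*r).
Integrate each term; A/(r−a) gives A·log|r−a|; the (Br+D)/(r²+p²) term gives a log and an atan.

-2*log(r)/405 - 569*log(r + 3)/324 + 8101*log(r + 5)/340 - 10336*log(r + 6)/405 + 3137*log(r**2 + 9)/13770 + 1129*atan(r/3)/4590 + C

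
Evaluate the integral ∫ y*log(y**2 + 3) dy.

y**2*log(y**2 + 3)/2 - y**2/2 + 3*log(y**2 + 3)/2 + C

Let u = y**2 + 3, so du = (2*y) dy.
The integral becomes (1/2)·∫ log(u) du; integrate by parts with u′=log(u), dv′=du.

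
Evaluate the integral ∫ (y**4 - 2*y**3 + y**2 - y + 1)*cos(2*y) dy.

Use integration by parts with u = y**4 - 2*y**3 + y**2 - y + 1, dv = cos(2*y) dy, so v = sin(2*y)/2.
Apply parts 4 times (tabular method): alternate signs, differentiate u down to 0, integrate dv up.

y**4*sin(2*y)/2 - y**3*sin(2*y) + y**3*cos(2*y) - y**2*sin(2*y) - 3*y**2*cos(2*y)/2 + y*sin(2*y) - y*cos(2*y) + sin(2*y) + cos(2*y)/2 + C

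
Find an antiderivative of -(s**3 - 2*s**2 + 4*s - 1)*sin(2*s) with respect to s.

Use integration by parts with u = s**3 - 2*s**2 + 4*s - 1, dv = -sin(2*s) ds, so v = cos(2*s)/2.
Apply parts 3 times (tabular method): alternate signs, differentiate u down to 0, integrate dv up.

s**3*cos(2*s)/2 - 3*s**2*sin(2*s)/4 - s**2*cos(2*s) + s*sin(2*s) + 5*s*cos(2*s)/4 - 5*sin(2*s)/8 + C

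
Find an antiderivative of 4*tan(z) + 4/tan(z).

4*log(tan(z)) + C

Let u = tan(z), so du = (tan(z)**2 + 1) dz.
Rewriting, the integral becomes 4·∫ 1/u du = 4·log(u).
Substituting back, u = tan(z).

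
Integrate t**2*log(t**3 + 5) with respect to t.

Let u = t**3 + 5, so du = (3*t**2) dt.
The integral becomes (1/3)·∫ log(u) du; integrate by parts with u′=log(u), dv′=du.

t**3*log(t**3 + 5)/3 - t**3/3 + 5*log(t**3 + 5)/3 + C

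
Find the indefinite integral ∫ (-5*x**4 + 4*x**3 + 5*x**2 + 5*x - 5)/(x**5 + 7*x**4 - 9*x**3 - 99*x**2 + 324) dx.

Factor the denominator: (x - 3)*(x - 2)*(x + 3)**2*(x + 6).
Partial-fraction decomposition: -7199/(648*(x + 6)) + 9101/(1350*(x + 3)) - 244/(45*(x + 3)**2) + 23/(200*(x - 2)) - 121/(162*(x - 3)).
Integrate each term; A/(x−a) gives A·log|x−a|; A/(x−a)² gives −A/(x−a).

-121*log(x - 3)/162 + 23*log(x - 2)/200 + 9101*log(x + 3)/1350 - 7199*log(x + 6)/648 + 244/(45*x + 135) + C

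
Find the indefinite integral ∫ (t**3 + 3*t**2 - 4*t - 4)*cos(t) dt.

t**3*sin(t) + 3*t**2*sin(t) + 3*t**2*cos(t) - 10*t*sin(t) + 6*t*cos(t) - 10*sin(t) - 10*cos(t) + C

Use integration by parts with u = t**3 + 3*t**2 - 4*t - 4, dv = cos(t) dt, so v = sin(t).
Apply parts 3 times (tabular method): alternate signs, differentiate u down to 0, integrate dv up.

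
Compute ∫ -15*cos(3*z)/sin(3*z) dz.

-5*log(sin(3*z)) + C

Let u = sin(3*z), so du = (3*cos(3*z)) dz.
Rewriting, the integral becomes -5·∫ 1/u du = -5·log(u).
Substituting back, u = sin(3*z).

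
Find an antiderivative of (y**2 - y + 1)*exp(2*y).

Use integration by parts with u = y**2 - y + 1, dv = exp(2*y) dy, so v = exp(2*y)/2.
Apply parts 2 times (tabular method): alternate signs, differentiate u down to 0, integrate dv up.

(y**2 - 2*y + 2)*exp(2*y)/2 + C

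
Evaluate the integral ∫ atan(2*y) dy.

y*atan(2*y) - log(4*y**2 + 1)/4 + C

Use integration by parts with u = arctan(2*y), dv = dy.
Then du = 2/(4*y**2 + 1) dy.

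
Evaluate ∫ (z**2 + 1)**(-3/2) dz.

Substitute z = tan(θ), so dz = sec(θ)^2 dθ and the radical becomes sqrt(z**2 + 1) = sec(θ) by the Pythagorean identity.
Integrate the resulting trig expression in θ, then back-substitute tan(θ) = z, sec(θ) = sqrt(z**2 + 1) (absorbing any constant into C).

z/sqrt(z**2 + 1) + C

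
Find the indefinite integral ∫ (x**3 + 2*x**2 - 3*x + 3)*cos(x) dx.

x**3*sin(x) + 2*x**2*sin(x) + 3*x**2*cos(x) - 9*x*sin(x) + 4*x*cos(x) - sin(x) - 9*cos(x) + C

Use integration by parts with u = x**3 + 2*x**2 - 3*x + 3, dv = cos(x) dx, so v = sin(x).
Apply parts 3 times (tabular method): alternate signs, differentiate u down to 0, integrate dv up.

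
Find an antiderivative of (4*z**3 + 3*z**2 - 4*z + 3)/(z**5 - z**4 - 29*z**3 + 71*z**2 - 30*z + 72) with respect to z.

Factor the denominator: (z - 4)*(z - 3)*(z + 6)*(z**2 + 1).
Partial-fraction decomposition: -4*(73*z - 31)/(3145*(z**2 + 1)) - 81/(370*(z + 6)) - 7/(5*(z - 3)) + 291/(170*(z - 4)).
Integrate each term; A/(z−a) gives A·log|z−a|; the (Bz+D)/(z²+p²) term gives a log and an atan.

291*log(z - 4)/170 - 7*log(z - 3)/5 - 81*log(z + 6)/370 - 146*log(z**2 + 1)/3145 + 124*atan(z)/3145 + C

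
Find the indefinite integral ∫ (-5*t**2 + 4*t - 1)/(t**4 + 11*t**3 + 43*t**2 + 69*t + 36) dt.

Factor the denominator: (t + 1)*(t + 3)**2*(t + 4).
Partial-fraction decomposition: 97/(3*(t + 4)) - 63/(2*(t + 3)) + 29/(t + 3)**2 - 5/(6*(t + 1)).
Integrate each term; A/(t−a) gives A·log|t−a|; A/(t−a)² gives −A/(t−a).

-5*log(t + 1)/6 - 63*log(t + 3)/2 + 97*log(t + 4)/3 - 29/(t + 3) + C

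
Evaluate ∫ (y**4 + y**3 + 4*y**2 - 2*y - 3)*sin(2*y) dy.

Use integration by parts with u = y**4 + y**3 + 4*y**2 - 2*y - 3, dv = sin(2*y) dy, so v = -cos(2*y)/2.
Apply parts 4 times (tabular method): alternate signs, differentiate u down to 0, integrate dv up.

-y**4*cos(2*y)/2 + y**3*sin(2*y) - y**3*cos(2*y)/2 + 3*y**2*sin(2*y)/4 - y**2*cos(2*y)/2 + y*sin(2*y)/2 + 7*y*cos(2*y)/4 - 7*sin(2*y)/8 + 7*cos(2*y)/4 + C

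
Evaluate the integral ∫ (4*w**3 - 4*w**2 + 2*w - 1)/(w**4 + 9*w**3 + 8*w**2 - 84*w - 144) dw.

Factor the denominator: (w - 3)*(w + 2)*(w + 4)*(w + 6).
Partial-fraction decomposition: 1021/(72*(w + 6)) - 47/(4*(w + 4)) + 53/(40*(w + 2)) + 11/(45*(w - 3)).
Integrate each term: A/(w−a) contributes A·log|w−a|.

11*log(w - 3)/45 + 53*log(w + 2)/40 - 47*log(w + 4)/4 + 1021*log(w + 6)/72 + C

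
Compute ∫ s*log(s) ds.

Use integration by parts with u = log(s), dv = s ds.
Then du = 1/s ds and v = s**2/2.

s**2*log(s)/2 - s**2/4 + C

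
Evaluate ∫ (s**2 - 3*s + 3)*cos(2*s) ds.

Use integration by parts with u = s**2 - 3*s + 3, dv = cos(2*s) ds, so v = sin(2*s)/2.
Apply parts 2 times (tabular method): alternate signs, differentiate u down to 0, integrate dv up.

s**2*sin(2*s)/2 - 3*s*sin(2*s)/2 + s*cos(2*s)/2 + 5*sin(2*s)/4 - 3*cos(2*s)/4 + C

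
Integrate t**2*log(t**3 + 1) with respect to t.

Let u = t**3 + 1, so du = (3*t**2) dt.
The integral becomes (1/3)·∫ log(u) du; integrate by parts with u′=log(u), dv′=du.

t**3*log(t**3 + 1)/3 - t**3/3 + log(t**3 + 1)/3 + C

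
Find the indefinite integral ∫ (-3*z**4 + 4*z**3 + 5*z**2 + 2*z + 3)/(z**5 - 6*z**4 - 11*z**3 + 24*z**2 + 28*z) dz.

Factor the denominator: z*(z - 7)*(z - 2)*(z + 1)*(z + 2).
Partial-fraction decomposition: -61/(72*(z + 2)) + 1/(24*(z + 1)) - 11/(120*(z - 2)) - 5569/(2520*(z - 7)) + 3/(28*z).
Integrate each term: A/(z−a) contributes A·log|z−a|.

3*log(z)/28 - 5569*log(z - 7)/2520 - 11*log(z - 2)/120 + log(z + 1)/24 - 61*log(z + 2)/72 + C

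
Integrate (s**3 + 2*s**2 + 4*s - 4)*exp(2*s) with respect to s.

Use integration by parts with u = s**3 + 2*s**2 + 4*s - 4, dv = exp(2*s) ds, so v = exp(2*s)/2.
Apply parts 3 times (tabular method): alternate signs, differentiate u down to 0, integrate dv up.

(4*s**3 + 2*s**2 + 14*s - 23)*exp(2*s)/8 + C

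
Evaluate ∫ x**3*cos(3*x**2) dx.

x**2*sin(3*x**2)/6 + cos(3*x**2)/18 + C

Let u = x², du = 2x dx; rewrite as (1/2)∫ u^1·cos(3u) du.
Now integrate by parts 1 time.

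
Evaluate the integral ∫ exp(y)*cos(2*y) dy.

2*exp(y)*sin(2*y)/5 + exp(y)*cos(2*y)/5 + C

Let I denote the integral. Integrate by parts with u = cos(2*y), dv = exp(y) dy, so v = exp(y): I = exp(y)*cos(2*y) + 2·∫ exp(y)*sin(2*y) dy.
Apply parts again with u = sin(2*y), dv = exp(y) dy: ∫ exp(y)*sin(2*y) dy = exp(y)*sin(2*y) − 2·I. Substituting back brings back I: I = 2*exp(y)*sin(2*y) + exp(y)*cos(2*y) − 4·I.
Solving for I: (1 + 4)·I equals the remaining terms, so I = (1/5)·(2*exp(y)*sin(2*y) + exp(y)*cos(2*y)).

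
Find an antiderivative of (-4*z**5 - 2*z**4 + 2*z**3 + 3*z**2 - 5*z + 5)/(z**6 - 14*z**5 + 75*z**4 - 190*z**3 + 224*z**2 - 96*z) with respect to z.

-5*log(z)/96 + 44971*log(z - 4)/288 - 1063*log(z - 3)/6 + 137*log(z - 2)/8 - log(z - 1)/18 + 4447/(24*z - 96) + C

Factor the denominator: z*(z - 4)**2*(z - 3)*(z - 2)*(z - 1).
Partial-fraction decomposition: -1/(18*(z - 1)) + 137/(8*(z - 2)) - 1063/(6*(z - 3)) + 44971/(288*(z - 4)) - 4447/(24*(z - 4)**2) - 5/(96*z).
Integrate each term; A/(z−a) gives A·log|z−a|; A/(z−a)² gives −A/(z−a).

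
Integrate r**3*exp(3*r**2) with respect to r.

Let u = r², du = 2r dr; rewrite as (1/2)∫ u^1·exp(3u) du.
Now integrate by parts 1 time.

(3*r**2 - 1)*exp(3*r**2)/18 + C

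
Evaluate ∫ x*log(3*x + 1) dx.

Use integration by parts with u = log(3*x + 1), dv = x dx.
Then du = 3/(3*x + 1) dx and v = x**2/2.

x**2*log(3*x + 1)/2 - x**2/4 + x/6 - log(3*x + 1)/18 + C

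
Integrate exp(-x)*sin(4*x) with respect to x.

-exp(-x)*sin(4*x)/17 - 4*exp(-x)*cos(4*x)/17 + C

Let I denote the integral. Integrate by parts with u = sin(4*x), dv = exp(-x) dx, so v = -exp(-x): I = -exp(-x)*sin(4*x) + 4·∫ exp(-x)*cos(4*x) dx.
Apply parts again with u = cos(4*x), dv = exp(-x) dx: ∫ exp(-x)*cos(4*x) dx = -exp(-x)*cos(4*x) − 4·I. Substituting back brings back I: I = -exp(-x)*sin(4*x) - 4*exp(-x)*cos(4*x) − 16·I.
Solving for I: (1 + 16)·I equals the remaining terms, so I = (1/17)·(-exp(-x)*sin(4*x) - 4*exp(-x)*cos(4*x)).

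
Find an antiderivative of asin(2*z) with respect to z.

Use integration by parts with u = arcsin(2*z), dv = dz.
Then du = 2/sqrt(-4*z**2 + 1) dz.

z*asin(2*z) + sqrt(-4*z**2 + 1)/2 + C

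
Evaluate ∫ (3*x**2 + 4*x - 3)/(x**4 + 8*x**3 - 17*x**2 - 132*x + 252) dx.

2*log(x - 3)/5 - 17*log(x - 2)/72 + 9*log(x + 6)/8 - 58*log(x + 7)/45 + C

Factor the denominator: (x - 3)*(x - 2)*(x + 6)*(x + 7).
Partial-fraction decomposition: -58/(45*(x + 7)) + 9/(8*(x + 6)) - 17/(72*(x - 2)) + 2/(5*(x - 3)).
Integrate each term: A/(x−a) contributes A·log|x−a|.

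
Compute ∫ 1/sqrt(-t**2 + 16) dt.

asin(t/4) + C

Substitute t = 4·sin(θ), so dt = 4·cos(θ) dθ and the radical becomes sqrt(-t**2 + 16) = 4·cos(θ) by the Pythagorean identity.
Integrate the resulting trig expression in θ, then back-substitute θ = asin(t/4), sin(θ) = t/4, cos(θ) = sqrt(-t**2 + 16)/4 (absorbing any constant into C).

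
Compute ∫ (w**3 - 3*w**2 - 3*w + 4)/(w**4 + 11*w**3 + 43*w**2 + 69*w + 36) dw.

log(w + 1)/4 - 125*log(w + 3)/4 + 32*log(w + 4) - 41/(2*w + 6) + C

Factor the denominator: (w + 1)*(w + 3)**2*(w + 4).
Partial-fraction decomposition: 32/(w + 4) - 125/(4*(w + 3)) + 41/(2*(w + 3)**2) + 1/(4*(w + 1)).
Integrate each term; A/(w−a) gives A·log|w−a|; A/(w−a)² gives −A/(w−a).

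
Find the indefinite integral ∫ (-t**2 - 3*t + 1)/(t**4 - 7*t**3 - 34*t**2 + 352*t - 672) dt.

Factor the denominator: (t - 6)*(t - 4)**2*(t + 7).
Partial-fraction decomposition: 27/(1573*(t + 7)) + 485/(484*(t - 4)) + 27/(22*(t - 4)**2) - 53/(52*(t - 6)).
Integrate each term; A/(t−a) gives A·log|t−a|; A/(t−a)² gives −A/(t−a).

-53*log(t - 6)/52 + 485*log(t - 4)/484 + 27*log(t + 7)/1573 - 27/(22*t - 88) + C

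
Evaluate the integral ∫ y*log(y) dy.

Use integration by parts with u = log(y), dv = y dy.
Then du = 1/y dy and v = y**2/2.

y**2*log(y)/2 - y**2/4 + C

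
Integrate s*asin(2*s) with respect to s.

Use integration by parts with u = arcsin(2*s), dv = s ds.
Then du = 2/sqrt(-4*s**2 + 1) ds.

s**2*asin(2*s)/2 + s*sqrt(-4*s**2 + 1)/8 - asin(2*s)/16 + C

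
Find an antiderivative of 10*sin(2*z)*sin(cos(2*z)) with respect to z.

Let u = cos(2*z), so du = (-2*sin(2*z)) dz.
Rewriting, the integral becomes -5·∫ sin(u) du = -5·-cos(u).
Substituting back, u = cos(2*z).

5*cos(cos(2*z)) + C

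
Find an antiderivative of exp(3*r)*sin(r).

Let I denote the integral. Integrate by parts with u = sin(r), dv = exp(3*r) dr, so v = exp(3*r)/3: I = exp(3*r)*sin(r)/3 − (1/3)·∫ exp(3*r)*cos(r) dr.
Apply parts again with u = cos(r), dv = exp(3*r) dr: ∫ exp(3*r)*cos(r) dr = exp(3*r)*cos(r)/3 + (1/3)·I. Substituting back brings back I: I = exp(3*r)*sin(r)/3 - exp(3*r)*cos(r)/9 − (1/9)·I.
Solving for I: (1 + 1/9)·I equals the remaining terms, so I = (9/10)·(exp(3*r)*sin(r)/3 - exp(3*r)*cos(r)/9).

3*exp(3*r)*sin(r)/10 - exp(3*r)*cos(r)/10 + C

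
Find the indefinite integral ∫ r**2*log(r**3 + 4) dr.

Let u = r**3 + 4, so du = (3*r**2) dr.
The integral becomes (1/3)·∫ log(u) du; integrate by parts with u′=log(u), dv′=du.

r**3*log(r**3 + 4)/3 - r**3/3 + 4*log(r**3 + 4)/3 + C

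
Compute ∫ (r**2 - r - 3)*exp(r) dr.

Use integration by parts with u = r**2 - r - 3, dv = exp(r) dr, so v = exp(r).
Apply parts 2 times (tabular method): alternate signs, differentiate u down to 0, integrate dv up.

(r**2 - 3*r)*exp(r) + C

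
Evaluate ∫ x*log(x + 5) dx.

x**2*log(x + 5)/2 - x**2/4 + 5*x/2 - 25*log(x + 5)/2 + C

Use integration by parts with u = log(x + 5), dv = x dx.
Then du = 1/(x + 5) dx and v = x**2/2.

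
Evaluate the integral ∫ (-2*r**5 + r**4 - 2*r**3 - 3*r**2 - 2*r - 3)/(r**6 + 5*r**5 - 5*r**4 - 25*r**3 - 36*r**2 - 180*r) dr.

Factor the denominator: r*(r - 3)*(r + 3)*(r + 5)*(r**2 + 4).
Partial-fraction decomposition: (21*r + 620)/(1508*(r**2 + 4)) - 7057/(2320*(r + 5)) + 199/(156*(r + 3)) - 55/(208*(r - 3)) + 1/(60*r).
Integrate each term; A/(r−a) gives A·log|r−a|; the (Br+D)/(r²+p²) term gives a log and an atan.

log(r)/60 - 55*log(r - 3)/208 + 199*log(r + 3)/156 - 7057*log(r + 5)/2320 + 21*log(r**2 + 4)/3016 + 155*atan(r/2)/754 + C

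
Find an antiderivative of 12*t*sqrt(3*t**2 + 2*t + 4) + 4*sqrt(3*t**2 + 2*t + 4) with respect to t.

Let u = 3*t**2 + 2*t + 4, so du = (6*t + 2) dt.
Rewriting, the integral becomes 2·∫ √u du = 2·(2/3)u^(3/2).
Substituting back, u = 3*t**2 + 2*t + 4.

4*(3*t**2 + 2*t + 4)**(3/2)/3 + C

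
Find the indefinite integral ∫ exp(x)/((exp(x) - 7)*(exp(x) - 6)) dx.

Let u = e^x, du = e^x dx.
The integral becomes ∫ du/((u-7)(u-6)); decompose into partial fractions.

log(exp(x) - 7) - log(exp(x) - 6) + C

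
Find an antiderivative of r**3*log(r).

Use integration by parts with u = log(r), dv = r**3 dr.
Then du = 1/r dr and v = r**4/4.

r**4*log(r)/4 - r**4/16 + C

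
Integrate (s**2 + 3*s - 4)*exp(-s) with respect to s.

(-s**2 - 5*s - 1)*exp(-s) + C

Use integration by parts with u = s**2 + 3*s - 4, dv = exp(-s) ds, so v = -exp(-s).
Apply parts 2 times (tabular method): alternate signs, differentiate u down to 0, integrate dv up.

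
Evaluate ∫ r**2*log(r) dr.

r**3*log(r)/3 - r**3/9 + C

Use integration by parts with u = log(r), dv = r**2 dr.
Then du = 1/r dr and v = r**3/3.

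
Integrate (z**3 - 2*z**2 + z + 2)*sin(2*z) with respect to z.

Use integration by parts with u = z**3 - 2*z**2 + z + 2, dv = sin(2*z) dz, so v = -cos(2*z)/2.
Apply parts 3 times (tabular method): alternate signs, differentiate u down to 0, integrate dv up.

-z**3*cos(2*z)/2 + 3*z**2*sin(2*z)/4 + z**2*cos(2*z) - z*sin(2*z) + z*cos(2*z)/4 - sin(2*z)/8 - 3*cos(2*z)/2 + C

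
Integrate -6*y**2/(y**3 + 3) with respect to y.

Let u = y**3 + 3, so du = (3*y**2) dy.
Rewriting, the integral becomes -2·∫ 1/u du = -2·log(u).
Substituting back, u = y**3 + 3.

-2*log(y**3 + 3) + C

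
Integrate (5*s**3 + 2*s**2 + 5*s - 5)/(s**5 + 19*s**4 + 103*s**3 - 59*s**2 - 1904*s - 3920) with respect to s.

367*log(s - 4)/8712 + 313*log(s + 4)/72 - 605*log(s + 5)/36 + 54085*log(s + 7)/4356 - 1657/(66*s + 462) + C

Factor the denominator: (s - 4)*(s + 4)*(s + 5)*(s + 7)**2.
Partial-fraction decomposition: 54085/(4356*(s + 7)) + 1657/(66*(s + 7)**2) - 605/(36*(s + 5)) + 313/(72*(s + 4)) + 367/(8712*(s - 4)).
Integrate each term; A/(s−a) gives A·log|s−a|; A/(s−a)² gives −A/(s−a).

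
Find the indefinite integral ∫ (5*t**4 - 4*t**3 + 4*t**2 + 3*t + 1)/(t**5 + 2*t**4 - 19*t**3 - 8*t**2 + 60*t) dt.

Factor the denominator: t*(t - 3)*(t - 2)*(t + 2)*(t + 5).
Partial-fraction decomposition: 1237/(280*(t + 5)) - 41/(40*(t + 2)) - 71/(56*(t - 2)) + 343/(120*(t - 3)) + 1/(60*t).
Integrate each term: A/(t−a) contributes A·log|t−a|.

log(t)/60 + 343*log(t - 3)/120 - 71*log(t - 2)/56 - 41*log(t + 2)/40 + 1237*log(t + 5)/280 + C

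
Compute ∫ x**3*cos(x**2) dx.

Let u = x², du = 2x dx; rewrite as (1/2)∫ u^1·cos(1u) du.
Now integrate by parts 1 time.

x**2*sin(x**2)/2 + cos(x**2)/2 + C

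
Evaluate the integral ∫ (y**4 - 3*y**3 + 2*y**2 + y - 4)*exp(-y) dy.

(-y**4 - y**3 - 5*y**2 - 11*y - 7)*exp(-y) + C

Use integration by parts with u = y**4 - 3*y**3 + 2*y**2 + y - 4, dv = exp(-y) dy, so v = -exp(-y).
Apply parts 4 times (tabular method): alternate signs, differentiate u down to 0, integrate dv up.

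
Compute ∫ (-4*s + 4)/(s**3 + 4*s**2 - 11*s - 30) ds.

-log(s - 3)/5 - 4*log(s + 2)/5 + log(s + 5) + C

Factor the denominator: (s - 3)*(s + 2)*(s + 5).
Partial-fraction decomposition: 1/(s + 5) - 4/(5*(s + 2)) - 1/(5*(s - 3)).
Integrate each term: A/(s−a) contributes A·log|s−a|.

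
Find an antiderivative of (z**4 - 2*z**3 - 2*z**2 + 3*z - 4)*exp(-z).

Use integration by parts with u = z**4 - 2*z**3 - 2*z**2 + 3*z - 4, dv = exp(-z) dz, so v = -exp(-z).
Apply parts 4 times (tabular method): alternate signs, differentiate u down to 0, integrate dv up.

(-z**4 - 2*z**3 - 4*z**2 - 11*z - 7)*exp(-z) + C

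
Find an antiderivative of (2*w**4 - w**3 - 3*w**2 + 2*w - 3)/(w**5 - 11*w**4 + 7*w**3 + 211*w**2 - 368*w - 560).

Factor the denominator: (w - 7)*(w - 5)*(w - 4)*(w + 1)*(w + 4).
Partial-fraction decomposition: 47/(216*(w + 4)) + 1/(144*(w + 1)) + 27/(8*(w - 4)) - 1057/(108*(w - 5)) + 131/(16*(w - 7)).
Integrate each term: A/(w−a) contributes A·log|w−a|.

131*log(w - 7)/16 - 1057*log(w - 5)/108 + 27*log(w - 4)/8 + log(w + 1)/144 + 47*log(w + 4)/216 + C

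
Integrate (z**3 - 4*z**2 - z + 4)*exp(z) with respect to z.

Use integration by parts with u = z**3 - 4*z**2 - z + 4, dv = exp(z) dz, so v = exp(z).
Apply parts 3 times (tabular method): alternate signs, differentiate u down to 0, integrate dv up.

(z**3 - 7*z**2 + 13*z - 9)*exp(z) + C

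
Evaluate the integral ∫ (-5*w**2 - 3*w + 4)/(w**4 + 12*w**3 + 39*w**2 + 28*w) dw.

Factor the denominator: w*(w + 1)*(w + 4)*(w + 7).
Partial-fraction decomposition: 110/(63*(w + 7)) - 16/(9*(w + 4)) - 1/(9*(w + 1)) + 1/(7*w).
Integrate each term: A/(w−a) contributes A·log|w−a|.

log(w)/7 - log(w + 1)/9 - 16*log(w + 4)/9 + 110*log(w + 7)/63 + C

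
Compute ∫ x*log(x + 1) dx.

x**2*log(x + 1)/2 - x**2/4 + x/2 - log(x + 1)/2 + C

Use integration by parts with u = log(x + 1), dv = x dx.
Then du = 1/(x + 1) dx and v = x**2/2.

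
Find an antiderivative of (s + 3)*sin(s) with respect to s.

-s*cos(s) + sin(s) - 3*cos(s) + C

Use integration by parts with u = s + 3, dv = sin(s) ds, so v = -cos(s).
Apply parts 1 times (tabular method): alternate signs, differentiate u down to 0, integrate dv up.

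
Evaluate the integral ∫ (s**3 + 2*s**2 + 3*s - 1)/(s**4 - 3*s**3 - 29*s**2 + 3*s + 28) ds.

Factor the denominator: (s - 7)*(s - 1)*(s + 1)*(s + 4).
Partial-fraction decomposition: 3/(11*(s + 4)) - 1/(16*(s + 1)) - 1/(12*(s - 1)) + 461/(528*(s - 7)).
Integrate each term: A/(s−a) contributes A·log|s−a|.

461*log(s - 7)/528 - log(s - 1)/12 - log(s + 1)/16 + 3*log(s + 4)/11 + C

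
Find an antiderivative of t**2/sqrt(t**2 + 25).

t*sqrt(t**2 + 25)/2 - 25*log(t + sqrt(t**2 + 25))/2 + C

Substitute t = 5·tan(θ), so dt = 5·sec(θ)^2 dθ and the radical becomes sqrt(t**2 + 25) = 5·sec(θ) by the Pythagorean identity.
Integrate the resulting trig expression in θ, then back-substitute tan(θ) = t/5, sec(θ) = sqrt(t**2 + 25)/5 (absorbing any constant into C).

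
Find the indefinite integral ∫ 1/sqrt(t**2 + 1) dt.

log(t + sqrt(t**2 + 1)) + C

Substitute t = tan(θ), so dt = sec(θ)^2 dθ and the radical becomes sqrt(t**2 + 1) = sec(θ) by the Pythagorean identity.
Integrate the resulting trig expression in θ, then back-substitute tan(θ) = t, sec(θ) = sqrt(t**2 + 1) (absorbing any constant into C).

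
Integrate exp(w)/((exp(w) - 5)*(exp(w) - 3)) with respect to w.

log(exp(w) - 5)/2 - log(exp(w) - 3)/2 + C

Let u = e^w, du = e^w dw.
The integral becomes ∫ du/((u-5)(u-3)); decompose into partial fractions.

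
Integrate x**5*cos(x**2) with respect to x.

Let u = x², du = 2x dx; rewrite as (1/2)∫ u^2·cos(1u) du.
Now integrate by parts 2 times.

x**4*sin(x**2)/2 + x**2*cos(x**2) - sin(x**2) + C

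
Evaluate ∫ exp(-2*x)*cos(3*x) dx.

3*exp(-2*x)*sin(3*x)/13 - 2*exp(-2*x)*cos(3*x)/13 + C

Let I denote the integral. Integrate by parts with u = cos(3*x), dv = exp(-2*x) dx, so v = -exp(-2*x)/2: I = -exp(-2*x)*cos(3*x)/2 − (3/2)·∫ exp(-2*x)*sin(3*x) dx.
Apply parts again with u = sin(3*x), dv = exp(-2*x) dx: ∫ exp(-2*x)*sin(3*x) dx = -exp(-2*x)*sin(3*x)/2 + (3/2)·I. Substituting back brings back I: I = 3*exp(-2*x)*sin(3*x)/4 - exp(-2*x)*cos(3*x)/2 − (9/4)·I.
Solving for I: (1 + 9/4)·I equals the remaining terms, so I = (4/13)·(3*exp(-2*x)*sin(3*x)/4 - exp(-2*x)*cos(3*x)/2).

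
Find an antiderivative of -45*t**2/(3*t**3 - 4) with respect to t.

-5*log(3*t**3 - 4) + C

Let u = 3*t**3 - 4, so du = (9*t**2) dt.
Rewriting, the integral becomes -5·∫ 1/u du = -5·log(u).
Substituting back, u = 3*t**3 - 4.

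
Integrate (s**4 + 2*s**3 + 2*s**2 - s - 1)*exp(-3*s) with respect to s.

Use integration by parts with u = s**4 + 2*s**3 + 2*s**2 - s - 1, dv = exp(-3*s) ds, so v = -exp(-3*s)/3.
Apply parts 4 times (tabular method): alternate signs, differentiate u down to 0, integrate dv up.

(-27*s**4 - 90*s**3 - 144*s**2 - 69*s + 4)*exp(-3*s)/81 + C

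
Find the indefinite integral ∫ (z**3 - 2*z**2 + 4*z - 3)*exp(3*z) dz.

Use integration by parts with u = z**3 - 2*z**2 + 4*z - 3, dv = exp(3*z) dz, so v = exp(3*z)/3.
Apply parts 3 times (tabular method): alternate signs, differentiate u down to 0, integrate dv up.

(z**3 - 3*z**2 + 6*z - 5)*exp(3*z)/3 + C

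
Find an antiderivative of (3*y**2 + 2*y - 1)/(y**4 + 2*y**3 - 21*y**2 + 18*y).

Factor the denominator: y*(y - 3)*(y - 1)*(y + 6).
Partial-fraction decomposition: -95/(378*(y + 6)) - 2/(7*(y - 1)) + 16/(27*(y - 3)) - 1/(18*y).
Integrate each term: A/(y−a) contributes A·log|y−a|.

-log(y)/18 + 16*log(y - 3)/27 - 2*log(y - 1)/7 - 95*log(y + 6)/378 + C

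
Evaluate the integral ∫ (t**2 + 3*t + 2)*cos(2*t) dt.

Use integration by parts with u = t**2 + 3*t + 2, dv = cos(2*t) dt, so v = sin(2*t)/2.
Apply parts 2 times (tabular method): alternate signs, differentiate u down to 0, integrate dv up.

t**2*sin(2*t)/2 + 3*t*sin(2*t)/2 + t*cos(2*t)/2 + 3*sin(2*t)/4 + 3*cos(2*t)/4 + C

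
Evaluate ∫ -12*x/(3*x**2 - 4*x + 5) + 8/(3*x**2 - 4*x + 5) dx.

-2*log(3*x**2 - 4*x + 5) + C

Let u = 3*x**2 - 4*x + 5, so du = (6*x - 4) dx.
Rewriting, the integral becomes -2·∫ 1/u du = -2·log(u).
Substituting back, u = 3*x**2 - 4*x + 5.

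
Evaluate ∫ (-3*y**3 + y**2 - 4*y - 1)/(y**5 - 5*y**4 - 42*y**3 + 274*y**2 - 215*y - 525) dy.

Factor the denominator: (y - 5)**2*(y - 3)*(y + 1)*(y + 7).
Partial-fraction decomposition: 221/(1728*(y + 7)) - 7/(864*(y + 1)) - 17/(32*(y - 3)) + 79/(192*(y - 5)) - 371/(144*(y - 5)**2).
Integrate each term; A/(y−a) gives A·log|y−a|; A/(y−a)² gives −A/(y−a).

79*log(y - 5)/192 - 17*log(y - 3)/32 - 7*log(y + 1)/864 + 221*log(y + 7)/1728 + 371/(144*y - 720) + C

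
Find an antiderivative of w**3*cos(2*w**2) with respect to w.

w**2*sin(2*w**2)/4 + cos(2*w**2)/8 + C

Let u = w², du = 2w dw; rewrite as (1/2)∫ u^1·cos(2u) du.
Now integrate by parts 1 time.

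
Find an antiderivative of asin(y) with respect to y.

Use integration by parts with u = arcsin(y), dv = dy.
Then du = 1/sqrt(-y**2 + 1) dy.

y*asin(y) + sqrt(-y**2 + 1) + C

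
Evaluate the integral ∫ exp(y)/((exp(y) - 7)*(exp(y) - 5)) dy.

log(exp(y) - 7)/2 - log(exp(y) - 5)/2 + C

Let u = e^y, du = e^y dy.
The integral becomes ∫ du/((u-7)(u-5)); decompose into partial fractions.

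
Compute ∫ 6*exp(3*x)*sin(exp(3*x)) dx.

Let u = exp(3*x), so du = (3*exp(3*x)) dx.
Rewriting, the integral becomes 2·∫ sin(u) du = 2·-cos(u).
Substituting back, u = exp(3*x).

-2*cos(exp(3*x)) + C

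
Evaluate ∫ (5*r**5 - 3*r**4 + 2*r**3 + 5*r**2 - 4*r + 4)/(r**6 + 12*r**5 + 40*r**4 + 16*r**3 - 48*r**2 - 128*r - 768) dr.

Factor the denominator: (r - 2)*(r + 4)**2*(r + 6)*(r**2 + 4).
Partial-fraction decomposition: -(21*r + 1)/(100*(r**2 + 4)) + 2687/(80*(r + 6)) - 711/(25*(r + 4)) + 493/(20*(r + 4)**2) + 1/(16*(r - 2)).
Integrate each term; A/(r−a) gives A·log|r−a|; the (Br+D)/(r²+p²) term gives a log and an atan.

log(r - 2)/16 - 711*log(r + 4)/25 + 2687*log(r + 6)/80 - 21*log(r**2 + 4)/200 - atan(r/2)/200 - 493/(20*r + 80) + C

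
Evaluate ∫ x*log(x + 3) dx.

Use integration by parts with u = log(x + 3), dv = x dx.
Then du = 1/(x + 3) dx and v = x**2/2.

x**2*log(x + 3)/2 - x**2/4 + 3*x/2 - 9*log(x + 3)/2 + C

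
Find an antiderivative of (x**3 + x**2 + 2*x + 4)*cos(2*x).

x**3*sin(2*x)/2 + x**2*sin(2*x)/2 + 3*x**2*cos(2*x)/4 + x*sin(2*x)/4 + x*cos(2*x)/2 + 7*sin(2*x)/4 + cos(2*x)/8 + C

Use integration by parts with u = x**3 + x**2 + 2*x + 4, dv = cos(2*x) dx, so v = sin(2*x)/2.
Apply parts 3 times (tabular method): alternate signs, differentiate u down to 0, integrate dv up.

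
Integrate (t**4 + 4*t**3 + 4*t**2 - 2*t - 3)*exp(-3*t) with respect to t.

(-27*t**4 - 144*t**3 - 252*t**2 - 114*t + 43)*exp(-3*t)/81 + C

Use integration by parts with u = t**4 + 4*t**3 + 4*t**2 - 2*t - 3, dv = exp(-3*t) dt, so v = -exp(-3*t)/3.
Apply parts 4 times (tabular method): alternate signs, differentiate u down to 0, integrate dv up.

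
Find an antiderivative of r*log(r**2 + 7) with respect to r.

Let u = r**2 + 7, so du = (2*r) dr.
The integral becomes (1/2)·∫ log(u) du; integrate by parts with u′=log(u), dv′=du.

r**2*log(r**2 + 7)/2 - r**2/2 + 7*log(r**2 + 7)/2 + C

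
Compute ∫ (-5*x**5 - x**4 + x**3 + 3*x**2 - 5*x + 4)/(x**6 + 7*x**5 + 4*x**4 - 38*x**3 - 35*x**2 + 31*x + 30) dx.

Factor the denominator: (x - 2)*(x - 1)*(x + 1)**2*(x + 3)*(x + 5).
Partial-fraction decomposition: -4993/(448*(x + 5)) + 1153/(160*(x + 3)) - 37/(64*(x + 1)) + 5/(16*(x + 1)**2) + 1/(32*(x - 1)) - 18/(35*(x - 2)).
Integrate each term; A/(x−a) gives A·log|x−a|; A/(x−a)² gives −A/(x−a).

-18*log(x - 2)/35 + log(x - 1)/32 - 37*log(x + 1)/64 + 1153*log(x + 3)/160 - 4993*log(x + 5)/448 - 5/(16*x + 16) + C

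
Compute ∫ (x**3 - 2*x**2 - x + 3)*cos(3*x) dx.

Use integration by parts with u = x**3 - 2*x**2 - x + 3, dv = cos(3*x) dx, so v = sin(3*x)/3.
Apply parts 3 times (tabular method): alternate signs, differentiate u down to 0, integrate dv up.

x**3*sin(3*x)/3 - 2*x**2*sin(3*x)/3 + x**2*cos(3*x)/3 - 5*x*sin(3*x)/9 - 4*x*cos(3*x)/9 + 31*sin(3*x)/27 - 5*cos(3*x)/27 + C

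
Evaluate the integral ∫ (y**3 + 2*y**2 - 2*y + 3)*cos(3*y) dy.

Use integration by parts with u = y**3 + 2*y**2 - 2*y + 3, dv = cos(3*y) dy, so v = sin(3*y)/3.
Apply parts 3 times (tabular method): alternate signs, differentiate u down to 0, integrate dv up.

y**3*sin(3*y)/3 + 2*y**2*sin(3*y)/3 + y**2*cos(3*y)/3 - 8*y*sin(3*y)/9 + 4*y*cos(3*y)/9 + 23*sin(3*y)/27 - 8*cos(3*y)/27 + C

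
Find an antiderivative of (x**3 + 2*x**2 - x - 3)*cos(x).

x**3*sin(x) + 2*x**2*sin(x) + 3*x**2*cos(x) - 7*x*sin(x) + 4*x*cos(x) - 7*sin(x) - 7*cos(x) + C

Use integration by parts with u = x**3 + 2*x**2 - x - 3, dv = cos(x) dx, so v = sin(x).
Apply parts 3 times (tabular method): alternate signs, differentiate u down to 0, integrate dv up.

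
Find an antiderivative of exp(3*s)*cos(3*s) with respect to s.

Let I denote the integral. Integrate by parts with u = cos(3*s), dv = exp(3*s) ds, so v = exp(3*s)/3: I = exp(3*s)*cos(3*s)/3 + ∫ exp(3*s)*sin(3*s) ds.
Apply parts again with u = sin(3*s), dv = exp(3*s) ds: ∫ exp(3*s)*sin(3*s) ds = exp(3*s)*sin(3*s)/3 − I. Substituting back brings back I: I = exp(3*s)*sin(3*s)/3 + exp(3*s)*cos(3*s)/3 − I.
Solving for I: (1 + 1)·I equals the remaining terms, so I = (1/2)·(exp(3*s)*sin(3*s)/3 + exp(3*s)*cos(3*s)/3).

exp(3*s)*sin(3*s)/6 + exp(3*s)*cos(3*s)/6 + C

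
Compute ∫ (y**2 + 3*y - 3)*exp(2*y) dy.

Use integration by parts with u = y**2 + 3*y - 3, dv = exp(2*y) dy, so v = exp(2*y)/2.
Apply parts 2 times (tabular method): alternate signs, differentiate u down to 0, integrate dv up.

(y**2 + 2*y - 4)*exp(2*y)/2 + C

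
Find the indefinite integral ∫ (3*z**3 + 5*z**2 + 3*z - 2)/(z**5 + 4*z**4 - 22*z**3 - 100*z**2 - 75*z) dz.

Factor the denominator: z*(z - 5)*(z + 1)*(z + 3)*(z + 5).
Partial-fraction decomposition: -267/(400*(z + 5)) + 47/(96*(z + 3)) - 1/(16*(z + 1)) + 171/(800*(z - 5)) + 2/(75*z).
Integrate each term: A/(z−a) contributes A·log|z−a|.

2*log(z)/75 + 171*log(z - 5)/800 - log(z + 1)/16 + 47*log(z + 3)/96 - 267*log(z + 5)/400 + C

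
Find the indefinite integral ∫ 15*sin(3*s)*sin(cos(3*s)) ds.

5*cos(cos(3*s)) + C

Let u = cos(3*s), so du = (-3*sin(3*s)) ds.
Rewriting, the integral becomes -5·∫ sin(u) du = -5·-cos(u).
Substituting back, u = cos(3*s).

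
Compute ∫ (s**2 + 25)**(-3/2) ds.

Substitute s = 5·tan(θ), so ds = 5·sec(θ)^2 dθ and the radical becomes sqrt(s**2 + 25) = 5·sec(θ) by the Pythagorean identity.
Integrate the resulting trig expression in θ, then back-substitute tan(θ) = s/5, sec(θ) = sqrt(s**2 + 25)/5 (absorbing any constant into C).

s/(25*sqrt(s**2 + 25)) + C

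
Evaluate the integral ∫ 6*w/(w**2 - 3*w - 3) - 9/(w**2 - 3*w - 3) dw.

3*log(w**2 - 3*w - 3) + C

Let u = w**2 - 3*w - 3, so du = (2*w - 3) dw.
Rewriting, the integral becomes 3·∫ 1/u du = 3·log(u).
Substituting back, u = w**2 - 3*w - 3.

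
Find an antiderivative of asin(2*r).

r*asin(2*r) + sqrt(-4*r**2 + 1)/2 + C

Use integration by parts with u = arcsin(2*r), dv = dr.
Then du = 2/sqrt(-4*r**2 + 1) dr.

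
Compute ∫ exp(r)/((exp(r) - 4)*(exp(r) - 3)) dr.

log(exp(r) - 4) - log(exp(r) - 3) + C

Let u = e^r, du = e^r dr.
The integral becomes ∫ du/((u-4)(u-3)); decompose into partial fractions.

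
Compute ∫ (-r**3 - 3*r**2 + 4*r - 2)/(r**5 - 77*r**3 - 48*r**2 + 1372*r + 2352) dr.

-232*log(r - 7)/693 + 151*log(r - 6)/520 - 7*log(r + 2)/360 + log(r + 4)/330 + 83*log(r + 7)/1365 + C

Factor the denominator: (r - 7)*(r - 6)*(r + 2)*(r + 4)*(r + 7).
Partial-fraction decomposition: 83/(1365*(r + 7)) + 1/(330*(r + 4)) - 7/(360*(r + 2)) + 151/(520*(r - 6)) - 232/(693*(r - 7)).
Integrate each term: A/(r−a) contributes A·log|r−a|.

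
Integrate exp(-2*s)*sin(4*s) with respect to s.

Let I denote the integral. Integrate by parts with u = sin(4*s), dv = exp(-2*s) ds, so v = -exp(-2*s)/2: I = -exp(-2*s)*sin(4*s)/2 + 2·∫ exp(-2*s)*cos(4*s) ds.
Apply parts again with u = cos(4*s), dv = exp(-2*s) ds: ∫ exp(-2*s)*cos(4*s) ds = -exp(-2*s)*cos(4*s)/2 − 2·I. Substituting back brings back I: I = -exp(-2*s)*sin(4*s)/2 - exp(-2*s)*cos(4*s) − 4·I.
Solving for I: (1 + 4)·I equals the remaining terms, so I = (1/5)·(-exp(-2*s)*sin(4*s)/2 - exp(-2*s)*cos(4*s)).

-exp(-2*s)*sin(4*s)/10 - exp(-2*s)*cos(4*s)/5 + C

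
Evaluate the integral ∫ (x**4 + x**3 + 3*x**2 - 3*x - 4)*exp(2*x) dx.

Use integration by parts with u = x**4 + x**3 + 3*x**2 - 3*x - 4, dv = exp(2*x) dx, so v = exp(2*x)/2.
Apply parts 4 times (tabular method): alternate signs, differentiate u down to 0, integrate dv up.

(4*x**4 - 4*x**3 + 18*x**2 - 30*x - 1)*exp(2*x)/8 + C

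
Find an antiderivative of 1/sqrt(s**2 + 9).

log(s + sqrt(s**2 + 9)) + C

Substitute s = 3·tan(θ), so ds = 3·sec(θ)^2 dθ and the radical becomes sqrt(s**2 + 9) = 3·sec(θ) by the Pythagorean identity.
Integrate the resulting trig expression in θ, then back-substitute tan(θ) = s/3, sec(θ) = sqrt(s**2 + 9)/3 (absorbing any constant into C).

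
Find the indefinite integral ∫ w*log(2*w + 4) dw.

Use integration by parts with u = log(2*w + 4), dv = w dw.
Then du = 2/(2*w + 4) dw and v = w**2/2.

w**2*log(2*w + 4)/2 - w**2/4 + w - 2*log(w + 2) + C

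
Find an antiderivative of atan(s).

Use integration by parts with u = arctan(s), dv = ds.
Then du = 1/(s**2 + 1) ds.

s*atan(s) - log(s**2 + 1)/2 + C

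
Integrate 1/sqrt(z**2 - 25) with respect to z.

Substitute z = 5·sec(θ), so dz = 5·sec(θ)*tan(θ) dθ and the radical becomes sqrt(z**2 - 25) = 5·tan(θ) by the Pythagorean identity.
Integrate the resulting trig expression in θ, then back-substitute sec(θ) = z/5, tan(θ) = sqrt(z**2 - 25)/5 (absorbing any constant into C).

log(z + sqrt(z**2 - 25)) + C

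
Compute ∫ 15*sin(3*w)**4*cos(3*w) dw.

Let u = sin(3*w), so du = (3*cos(3*w)) dw.
Rewriting, the integral becomes 5·∫ u^4 du = 5·u^5/5.
Substituting back, u = sin(3*w).

sin(3*w)**5 + C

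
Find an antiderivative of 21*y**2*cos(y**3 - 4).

Let u = y**3 - 4, so du = (3*y**2) dy.
Rewriting, the integral becomes 7·∫ cos(u) du = 7·sin(u).
Substituting back, u = y**3 - 4.

7*sin(y**3 - 4) + C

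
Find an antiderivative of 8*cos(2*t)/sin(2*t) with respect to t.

Let u = sin(2*t), so du = (2*cos(2*t)) dt.
Rewriting, the integral becomes 4·∫ 1/u du = 4·log(u).
Substituting back, u = sin(2*t).

4*log(sin(2*t)) + C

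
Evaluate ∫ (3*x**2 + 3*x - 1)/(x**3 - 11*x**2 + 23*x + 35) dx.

167*log(x - 7)/16 - 89*log(x - 5)/12 - log(x + 1)/48 + C

Factor the denominator: (x - 7)*(x - 5)*(x + 1).
Partial-fraction decomposition: -1/(48*(x + 1)) - 89/(12*(x - 5)) + 167/(16*(x - 7)).
Integrate each term: A/(x−a) contributes A·log|x−a|.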